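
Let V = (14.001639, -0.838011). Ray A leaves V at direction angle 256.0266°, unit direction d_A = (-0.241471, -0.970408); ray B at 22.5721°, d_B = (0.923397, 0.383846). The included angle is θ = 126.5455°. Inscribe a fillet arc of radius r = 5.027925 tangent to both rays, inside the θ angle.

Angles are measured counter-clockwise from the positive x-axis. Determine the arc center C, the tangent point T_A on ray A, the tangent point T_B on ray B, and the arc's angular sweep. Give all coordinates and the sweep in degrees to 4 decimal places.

bisector direction at 319.2994° = (0.758127,-0.652107)
center distance |VC| = r/sin(θ/2) = 5.027925/sin(63.2728°) = 5.629382
C = V + |VC|·bis = (18.2694,-4.5090)
T_A = V + ((C−V)·d_A)·d_A = V + 2.5318·d_A = (13.3903,-3.2949)
T_B = V + ((C−V)·d_B)·d_B = V + 2.5318·d_B = (16.3395,0.1338)
sweep = 180° − θ = 53.4545°

center=(18.2694,-4.5090) T_A=(13.3903,-3.2949) T_B=(16.3395,0.1338) sweep=53.4545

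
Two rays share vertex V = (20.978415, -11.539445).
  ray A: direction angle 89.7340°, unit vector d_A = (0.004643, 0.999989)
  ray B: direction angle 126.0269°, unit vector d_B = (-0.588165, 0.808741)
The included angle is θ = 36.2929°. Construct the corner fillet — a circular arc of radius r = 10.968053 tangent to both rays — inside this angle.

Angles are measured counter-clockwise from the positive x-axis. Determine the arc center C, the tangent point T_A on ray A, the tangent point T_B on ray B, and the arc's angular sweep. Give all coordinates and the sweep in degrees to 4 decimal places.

center=(10.1658,21.9760) T_A=(21.1338,21.9251) T_B=(1.2955,15.5250) sweep=143.7071

bisector direction at 107.8804° = (-0.307032,0.951699)
center distance |VC| = r/sin(θ/2) = 10.968053/sin(18.1465°) = 35.216444
C = V + |VC|·bis = (10.1658,21.9760)
T_A = V + ((C−V)·d_A)·d_A = V + 33.4649·d_A = (21.1338,21.9251)
T_B = V + ((C−V)·d_B)·d_B = V + 33.4649·d_B = (1.2955,15.5250)
sweep = 180° − θ = 143.7071°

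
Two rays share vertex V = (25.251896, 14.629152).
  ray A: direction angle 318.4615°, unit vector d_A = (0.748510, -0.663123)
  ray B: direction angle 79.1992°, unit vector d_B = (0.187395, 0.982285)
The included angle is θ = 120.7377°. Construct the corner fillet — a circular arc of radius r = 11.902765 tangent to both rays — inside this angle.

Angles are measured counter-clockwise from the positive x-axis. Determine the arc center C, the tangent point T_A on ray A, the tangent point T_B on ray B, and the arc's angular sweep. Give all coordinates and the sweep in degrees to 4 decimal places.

bisector direction at 18.8304° = (0.946478,0.322767)
center distance |VC| = r/sin(θ/2) = 11.902765/sin(60.3689°) = 13.693518
C = V + |VC|·bis = (38.2125,19.0490)
T_A = V + ((C−V)·d_A)·d_A = V + 6.7703·d_A = (30.3195,10.1396)
T_B = V + ((C−V)·d_B)·d_B = V + 6.7703·d_B = (26.5206,21.2795)
sweep = 180° − θ = 59.2623°

center=(38.2125,19.0490) T_A=(30.3195,10.1396) T_B=(26.5206,21.2795) sweep=59.2623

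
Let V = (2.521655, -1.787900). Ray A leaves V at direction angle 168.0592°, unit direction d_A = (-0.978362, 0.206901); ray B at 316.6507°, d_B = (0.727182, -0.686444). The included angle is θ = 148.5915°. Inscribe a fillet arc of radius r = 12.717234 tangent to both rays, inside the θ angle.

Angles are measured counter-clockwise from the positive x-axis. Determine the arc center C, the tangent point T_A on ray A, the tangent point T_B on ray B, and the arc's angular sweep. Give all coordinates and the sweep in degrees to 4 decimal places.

bisector direction at 242.3550° = (-0.463993,-0.885839)
center distance |VC| = r/sin(θ/2) = 12.717234/sin(74.2957°) = 13.210354
C = V + |VC|·bis = (-3.6079,-13.4901)
T_A = V + ((C−V)·d_A)·d_A = V + 3.5757·d_A = (-0.9766,-1.0481)
T_B = V + ((C−V)·d_B)·d_B = V + 3.5757·d_B = (5.1218,-4.2424)
sweep = 180° − θ = 31.4085°

center=(-3.6079,-13.4901) T_A=(-0.9766,-1.0481) T_B=(5.1218,-4.2424) sweep=31.4085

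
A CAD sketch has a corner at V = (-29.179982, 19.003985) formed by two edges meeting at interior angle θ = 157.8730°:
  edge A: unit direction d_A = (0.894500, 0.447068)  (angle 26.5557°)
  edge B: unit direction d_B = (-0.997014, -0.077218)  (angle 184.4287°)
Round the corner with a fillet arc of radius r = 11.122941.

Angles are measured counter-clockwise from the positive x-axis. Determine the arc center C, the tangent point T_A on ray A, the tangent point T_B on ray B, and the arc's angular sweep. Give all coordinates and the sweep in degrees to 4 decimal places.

bisector direction at 105.4922° = (-0.267107,0.963667)
center distance |VC| = r/sin(θ/2) = 11.122941/sin(78.9365°) = 11.333574
C = V + |VC|·bis = (-32.2073,29.9258)
T_A = V + ((C−V)·d_A)·d_A = V + 2.1749·d_A = (-27.2346,19.9763)
T_B = V + ((C−V)·d_B)·d_B = V + 2.1749·d_B = (-31.3484,18.8360)
sweep = 180° − θ = 22.1270°

center=(-32.2073,29.9258) T_A=(-27.2346,19.9763) T_B=(-31.3484,18.8360) sweep=22.1270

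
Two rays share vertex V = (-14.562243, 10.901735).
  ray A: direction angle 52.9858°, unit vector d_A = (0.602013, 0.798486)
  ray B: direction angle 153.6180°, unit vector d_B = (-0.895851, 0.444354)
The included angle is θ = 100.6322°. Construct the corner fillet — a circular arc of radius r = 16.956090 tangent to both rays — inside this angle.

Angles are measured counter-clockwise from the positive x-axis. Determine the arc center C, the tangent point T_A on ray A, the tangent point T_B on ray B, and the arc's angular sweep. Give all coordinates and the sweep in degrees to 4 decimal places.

bisector direction at 103.3019° = (-0.230082,0.973171)
center distance |VC| = r/sin(θ/2) = 16.956090/sin(50.3161°) = 22.032942
C = V + |VC|·bis = (-19.6316,32.3436)
T_A = V + ((C−V)·d_A)·d_A = V + 14.0692·d_A = (-6.0924,22.1358)
T_B = V + ((C−V)·d_B)·d_B = V + 14.0692·d_B = (-27.1661,17.1534)
sweep = 180° − θ = 79.3678°

center=(-19.6316,32.3436) T_A=(-6.0924,22.1358) T_B=(-27.1661,17.1534) sweep=79.3678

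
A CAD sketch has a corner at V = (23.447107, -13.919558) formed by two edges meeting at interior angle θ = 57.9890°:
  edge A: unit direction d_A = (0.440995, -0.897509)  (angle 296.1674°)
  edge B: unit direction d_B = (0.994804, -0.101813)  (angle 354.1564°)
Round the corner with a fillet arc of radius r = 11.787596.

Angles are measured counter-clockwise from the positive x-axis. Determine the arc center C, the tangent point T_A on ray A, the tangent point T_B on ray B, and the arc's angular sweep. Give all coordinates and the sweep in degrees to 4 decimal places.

center=(43.4066,-27.8115) T_A=(32.8272,-33.0098) T_B=(44.6068,-16.0851) sweep=122.0110

bisector direction at 325.1619° = (0.820770,-0.571259)
center distance |VC| = r/sin(θ/2) = 11.787596/sin(28.9945°) = 24.318077
C = V + |VC|·bis = (43.4066,-27.8115)
T_A = V + ((C−V)·d_A)·d_A = V + 21.2702·d_A = (32.8272,-33.0098)
T_B = V + ((C−V)·d_B)·d_B = V + 21.2702·d_B = (44.6068,-16.0851)
sweep = 180° − θ = 122.0110°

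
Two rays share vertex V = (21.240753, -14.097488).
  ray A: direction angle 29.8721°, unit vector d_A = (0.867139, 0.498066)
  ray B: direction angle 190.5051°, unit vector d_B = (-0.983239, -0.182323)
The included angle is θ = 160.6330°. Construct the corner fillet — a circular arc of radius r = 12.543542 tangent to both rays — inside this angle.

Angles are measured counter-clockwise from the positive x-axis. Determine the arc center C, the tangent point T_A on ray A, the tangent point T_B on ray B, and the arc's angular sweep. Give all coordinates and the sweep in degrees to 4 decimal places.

center=(16.8493,-2.1544) T_A=(23.0968,-13.0314) T_B=(19.1362,-14.4877) sweep=19.3670

bisector direction at 110.1886° = (-0.345111,0.938562)
center distance |VC| = r/sin(θ/2) = 12.543542/sin(80.3165°) = 12.724846
C = V + |VC|·bis = (16.8493,-2.1544)
T_A = V + ((C−V)·d_A)·d_A = V + 2.1404·d_A = (23.0968,-13.0314)
T_B = V + ((C−V)·d_B)·d_B = V + 2.1404·d_B = (19.1362,-14.4877)
sweep = 180° − θ = 19.3670°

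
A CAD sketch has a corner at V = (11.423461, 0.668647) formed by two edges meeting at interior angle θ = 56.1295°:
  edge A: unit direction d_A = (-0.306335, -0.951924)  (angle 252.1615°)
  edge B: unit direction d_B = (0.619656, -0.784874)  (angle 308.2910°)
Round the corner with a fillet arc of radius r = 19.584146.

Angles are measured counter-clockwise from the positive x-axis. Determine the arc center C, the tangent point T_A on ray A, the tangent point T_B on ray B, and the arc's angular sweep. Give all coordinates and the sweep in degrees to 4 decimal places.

center=(18.8137,-40.2969) T_A=(0.1711,-34.2976) T_B=(34.1848,-28.1615) sweep=123.8705

bisector direction at 280.2262° = (0.177536,-0.984114)
center distance |VC| = r/sin(θ/2) = 19.584146/sin(28.0648°) = 41.626850
C = V + |VC|·bis = (18.8137,-40.2969)
T_A = V + ((C−V)·d_A)·d_A = V + 36.7322·d_A = (0.1711,-34.2976)
T_B = V + ((C−V)·d_B)·d_B = V + 36.7322·d_B = (34.1848,-28.1615)
sweep = 180° − θ = 123.8705°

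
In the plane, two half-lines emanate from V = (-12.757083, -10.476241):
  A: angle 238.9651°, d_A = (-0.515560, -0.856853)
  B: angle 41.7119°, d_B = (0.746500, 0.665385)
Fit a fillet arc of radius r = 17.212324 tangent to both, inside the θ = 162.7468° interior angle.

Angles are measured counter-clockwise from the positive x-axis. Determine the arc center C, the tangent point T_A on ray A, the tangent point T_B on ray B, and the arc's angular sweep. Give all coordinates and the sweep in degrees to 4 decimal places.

bisector direction at 320.3385° = (0.769829,-0.638251)
center distance |VC| = r/sin(θ/2) = 17.212324/sin(81.3734°) = 17.409278
C = V + |VC|·bis = (0.6451,-21.5877)
T_A = V + ((C−V)·d_A)·d_A = V + 2.6113·d_A = (-14.1034,-12.7137)
T_B = V + ((C−V)·d_B)·d_B = V + 2.6113·d_B = (-10.8078,-8.7387)
sweep = 180° − θ = 17.2532°

center=(0.6451,-21.5877) T_A=(-14.1034,-12.7137) T_B=(-10.8078,-8.7387) sweep=17.2532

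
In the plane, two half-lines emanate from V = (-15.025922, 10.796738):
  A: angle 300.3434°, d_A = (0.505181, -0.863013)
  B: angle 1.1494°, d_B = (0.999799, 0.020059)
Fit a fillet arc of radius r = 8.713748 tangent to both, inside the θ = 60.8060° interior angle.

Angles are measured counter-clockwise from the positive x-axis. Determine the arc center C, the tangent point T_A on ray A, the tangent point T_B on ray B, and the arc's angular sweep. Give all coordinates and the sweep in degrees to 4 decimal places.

bisector direction at 330.7464° = (0.872465,-0.488676)
center distance |VC| = r/sin(θ/2) = 8.713748/sin(30.4030°) = 17.218160
C = V + |VC|·bis = (-0.0037,2.3826)
T_A = V + ((C−V)·d_A)·d_A = V + 14.8504·d_A = (-7.5238,-2.0194)
T_B = V + ((C−V)·d_B)·d_B = V + 14.8504·d_B = (-0.1785,11.0946)
sweep = 180° − θ = 119.1940°

center=(-0.0037,2.3826) T_A=(-7.5238,-2.0194) T_B=(-0.1785,11.0946) sweep=119.1940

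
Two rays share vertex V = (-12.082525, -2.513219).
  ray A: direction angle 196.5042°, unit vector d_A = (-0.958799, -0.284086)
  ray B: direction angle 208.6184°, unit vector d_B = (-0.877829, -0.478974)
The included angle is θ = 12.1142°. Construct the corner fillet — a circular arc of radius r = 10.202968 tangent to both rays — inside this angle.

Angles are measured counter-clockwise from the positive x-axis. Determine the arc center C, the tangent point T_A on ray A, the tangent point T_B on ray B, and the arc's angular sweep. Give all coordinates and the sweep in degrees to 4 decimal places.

center=(-101.3753,-39.6115) T_A=(-104.2738,-29.8289) T_B=(-96.4883,-48.5679) sweep=167.8858

bisector direction at 202.5613° = (-0.923470,-0.383672)
center distance |VC| = r/sin(θ/2) = 10.202968/sin(6.0571°) = 96.692693
C = V + |VC|·bis = (-101.3753,-39.6115)
T_A = V + ((C−V)·d_A)·d_A = V + 96.1529·d_A = (-104.2738,-29.8289)
T_B = V + ((C−V)·d_B)·d_B = V + 96.1529·d_B = (-96.4883,-48.5679)
sweep = 180° − θ = 167.8858°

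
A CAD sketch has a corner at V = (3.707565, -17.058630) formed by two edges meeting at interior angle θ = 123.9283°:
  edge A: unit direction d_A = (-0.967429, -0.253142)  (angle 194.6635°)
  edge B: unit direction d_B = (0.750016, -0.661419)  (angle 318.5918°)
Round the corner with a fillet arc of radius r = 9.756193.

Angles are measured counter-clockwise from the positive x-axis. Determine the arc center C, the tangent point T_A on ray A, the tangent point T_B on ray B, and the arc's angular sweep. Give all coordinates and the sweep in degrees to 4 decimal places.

bisector direction at 256.6276° = (-0.231278,-0.972888)
center distance |VC| = r/sin(θ/2) = 9.756193/sin(61.9641°) = 11.053251
C = V + |VC|·bis = (1.1512,-27.8122)
T_A = V + ((C−V)·d_A)·d_A = V + 5.1953·d_A = (-1.3185,-18.3738)
T_B = V + ((C−V)·d_B)·d_B = V + 5.1953·d_B = (7.6041,-20.4949)
sweep = 180° − θ = 56.0717°

center=(1.1512,-27.8122) T_A=(-1.3185,-18.3738) T_B=(7.6041,-20.4949) sweep=56.0717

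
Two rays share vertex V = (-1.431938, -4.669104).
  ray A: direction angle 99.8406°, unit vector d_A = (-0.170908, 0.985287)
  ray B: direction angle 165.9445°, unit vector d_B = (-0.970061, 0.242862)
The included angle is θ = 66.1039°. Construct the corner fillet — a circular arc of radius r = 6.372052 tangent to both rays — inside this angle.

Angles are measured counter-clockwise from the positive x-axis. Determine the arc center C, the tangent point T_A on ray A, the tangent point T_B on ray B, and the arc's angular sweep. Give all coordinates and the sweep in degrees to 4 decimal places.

bisector direction at 132.8925° = (-0.680626,0.732631)
center distance |VC| = r/sin(θ/2) = 6.372052/sin(33.0519°) = 11.683280
C = V + |VC|·bis = (-9.3839,3.8904)
T_A = V + ((C−V)·d_A)·d_A = V + 9.7926·d_A = (-3.1056,4.9795)
T_B = V + ((C−V)·d_B)·d_B = V + 9.7926·d_B = (-10.9314,-2.2908)
sweep = 180° − θ = 113.8961°

center=(-9.3839,3.8904) T_A=(-3.1056,4.9795) T_B=(-10.9314,-2.2908) sweep=113.8961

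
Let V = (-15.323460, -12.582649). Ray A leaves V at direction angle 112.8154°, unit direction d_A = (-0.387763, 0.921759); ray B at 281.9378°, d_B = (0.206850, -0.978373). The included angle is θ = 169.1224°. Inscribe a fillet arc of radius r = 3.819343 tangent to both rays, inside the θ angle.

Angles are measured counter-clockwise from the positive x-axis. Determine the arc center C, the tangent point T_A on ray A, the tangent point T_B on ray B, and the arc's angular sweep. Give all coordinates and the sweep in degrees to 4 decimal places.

bisector direction at 197.3766° = (-0.954362,-0.298651)
center distance |VC| = r/sin(θ/2) = 3.819343/sin(84.5612°) = 3.836615
C = V + |VC|·bis = (-18.9850,-13.7285)
T_A = V + ((C−V)·d_A)·d_A = V + 0.3636·d_A = (-15.4645,-12.2475)
T_B = V + ((C−V)·d_B)·d_B = V + 0.3636·d_B = (-15.2482,-12.9384)
sweep = 180° − θ = 10.8776°

center=(-18.9850,-13.7285) T_A=(-15.4645,-12.2475) T_B=(-15.2482,-12.9384) sweep=10.8776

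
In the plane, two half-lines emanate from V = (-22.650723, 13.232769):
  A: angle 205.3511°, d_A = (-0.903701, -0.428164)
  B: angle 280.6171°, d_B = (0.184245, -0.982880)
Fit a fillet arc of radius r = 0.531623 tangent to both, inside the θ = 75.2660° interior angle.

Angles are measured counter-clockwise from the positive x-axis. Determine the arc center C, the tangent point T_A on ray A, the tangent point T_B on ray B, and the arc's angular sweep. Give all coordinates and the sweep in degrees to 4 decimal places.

bisector direction at 242.9841° = (-0.454238,-0.890881)
center distance |VC| = r/sin(θ/2) = 0.531623/sin(37.6330°) = 0.870655
C = V + |VC|·bis = (-23.0462,12.4571)
T_A = V + ((C−V)·d_A)·d_A = V + 0.6895·d_A = (-23.2738,12.9375)
T_B = V + ((C−V)·d_B)·d_B = V + 0.6895·d_B = (-22.5237,12.5551)
sweep = 180° − θ = 104.7340°

center=(-23.0462,12.4571) T_A=(-23.2738,12.9375) T_B=(-22.5237,12.5551) sweep=104.7340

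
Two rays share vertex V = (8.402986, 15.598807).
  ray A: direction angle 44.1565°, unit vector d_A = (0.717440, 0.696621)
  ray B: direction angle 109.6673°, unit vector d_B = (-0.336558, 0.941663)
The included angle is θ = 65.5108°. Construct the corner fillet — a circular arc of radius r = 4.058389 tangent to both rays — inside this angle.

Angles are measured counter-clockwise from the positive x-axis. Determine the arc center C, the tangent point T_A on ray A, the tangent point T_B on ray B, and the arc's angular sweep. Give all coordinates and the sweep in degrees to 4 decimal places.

bisector direction at 76.9119° = (0.226449,0.974023)
center distance |VC| = r/sin(θ/2) = 4.058389/sin(32.7554°) = 7.500898
C = V + |VC|·bis = (10.1016,22.9049)
T_A = V + ((C−V)·d_A)·d_A = V + 6.3082·d_A = (12.9287,19.9932)
T_B = V + ((C−V)·d_B)·d_B = V + 6.3082·d_B = (6.2799,21.5390)
sweep = 180° − θ = 114.4892°

center=(10.1016,22.9049) T_A=(12.9287,19.9932) T_B=(6.2799,21.5390) sweep=114.4892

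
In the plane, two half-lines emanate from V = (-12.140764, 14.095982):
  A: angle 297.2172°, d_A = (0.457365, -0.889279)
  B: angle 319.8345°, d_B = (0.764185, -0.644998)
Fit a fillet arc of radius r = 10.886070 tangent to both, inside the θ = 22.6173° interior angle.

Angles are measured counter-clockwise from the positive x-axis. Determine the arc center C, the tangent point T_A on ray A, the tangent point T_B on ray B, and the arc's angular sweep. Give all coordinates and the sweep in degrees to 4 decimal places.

center=(22.4374,-29.3345) T_A=(12.7567,-34.3134) T_B=(29.4589,-21.0156) sweep=157.3827

bisector direction at 308.5259° = (0.622868,-0.782327)
center distance |VC| = r/sin(θ/2) = 10.886070/sin(11.3087°) = 55.514496
C = V + |VC|·bis = (22.4374,-29.3345)
T_A = V + ((C−V)·d_A)·d_A = V + 54.4367·d_A = (12.7567,-34.3134)
T_B = V + ((C−V)·d_B)·d_B = V + 54.4367·d_B = (29.4589,-21.0156)
sweep = 180° − θ = 157.3827°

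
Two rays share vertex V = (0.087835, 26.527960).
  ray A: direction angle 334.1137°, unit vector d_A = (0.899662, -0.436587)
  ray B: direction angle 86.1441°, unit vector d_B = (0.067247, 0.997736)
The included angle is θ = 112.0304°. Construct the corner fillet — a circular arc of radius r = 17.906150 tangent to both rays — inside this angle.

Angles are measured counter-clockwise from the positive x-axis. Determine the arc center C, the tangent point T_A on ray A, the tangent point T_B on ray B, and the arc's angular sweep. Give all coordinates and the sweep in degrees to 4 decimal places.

bisector direction at 30.1289° = (0.864898,0.501947)
center distance |VC| = r/sin(θ/2) = 17.906150/sin(56.0152°) = 21.594856
C = V + |VC|·bis = (18.7652,37.3674)
T_A = V + ((C−V)·d_A)·d_A = V + 12.0709·d_A = (10.9476,21.2579)
T_B = V + ((C−V)·d_B)·d_B = V + 12.0709·d_B = (0.8996,38.5716)
sweep = 180° − θ = 67.9696°

center=(18.7652,37.3674) T_A=(10.9476,21.2579) T_B=(0.8996,38.5716) sweep=67.9696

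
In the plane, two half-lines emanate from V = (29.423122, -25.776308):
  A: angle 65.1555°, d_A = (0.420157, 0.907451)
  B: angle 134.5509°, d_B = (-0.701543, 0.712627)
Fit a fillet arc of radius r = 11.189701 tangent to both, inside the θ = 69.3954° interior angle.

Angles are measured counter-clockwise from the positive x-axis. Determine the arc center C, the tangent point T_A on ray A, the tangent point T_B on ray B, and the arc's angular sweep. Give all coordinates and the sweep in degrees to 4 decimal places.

center=(26.0593,-6.4092) T_A=(36.2134,-11.1107) T_B=(18.0852,-14.2593) sweep=110.6046

bisector direction at 99.8532° = (-0.171124,0.985249)
center distance |VC| = r/sin(θ/2) = 11.189701/sin(34.6977°) = 19.657039
C = V + |VC|·bis = (26.0593,-6.4092)
T_A = V + ((C−V)·d_A)·d_A = V + 16.1614·d_A = (36.2134,-11.1107)
T_B = V + ((C−V)·d_B)·d_B = V + 16.1614·d_B = (18.0852,-14.2593)
sweep = 180° − θ = 110.6046°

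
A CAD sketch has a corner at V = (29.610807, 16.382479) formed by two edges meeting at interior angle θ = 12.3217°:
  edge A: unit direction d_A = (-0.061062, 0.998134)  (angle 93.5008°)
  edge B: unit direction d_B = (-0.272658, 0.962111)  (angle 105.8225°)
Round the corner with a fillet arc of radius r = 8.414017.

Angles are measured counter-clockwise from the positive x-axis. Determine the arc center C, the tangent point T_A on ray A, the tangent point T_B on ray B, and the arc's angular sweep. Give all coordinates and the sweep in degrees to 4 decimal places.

bisector direction at 99.6616° = (-0.167830,0.985816)
center distance |VC| = r/sin(θ/2) = 8.414017/sin(6.1608°) = 78.401180
C = V + |VC|·bis = (16.4528,93.6716)
T_A = V + ((C−V)·d_A)·d_A = V + 77.9484·d_A = (24.8511,94.1854)
T_B = V + ((C−V)·d_B)·d_B = V + 77.9484·d_B = (8.3576,91.3775)
sweep = 180° − θ = 167.6783°

center=(16.4528,93.6716) T_A=(24.8511,94.1854) T_B=(8.3576,91.3775) sweep=167.6783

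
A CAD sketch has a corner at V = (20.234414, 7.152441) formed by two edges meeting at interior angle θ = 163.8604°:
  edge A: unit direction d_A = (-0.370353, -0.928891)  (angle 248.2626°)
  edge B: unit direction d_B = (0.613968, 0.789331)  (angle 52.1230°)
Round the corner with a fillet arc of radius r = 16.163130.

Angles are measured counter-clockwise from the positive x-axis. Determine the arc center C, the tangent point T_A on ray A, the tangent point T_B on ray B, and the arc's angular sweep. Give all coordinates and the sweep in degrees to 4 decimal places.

bisector direction at 330.1928° = (0.867703,-0.497083)
center distance |VC| = r/sin(θ/2) = 16.163130/sin(81.9302°) = 16.324781
C = V + |VC|·bis = (34.3995,-0.9623)
T_A = V + ((C−V)·d_A)·d_A = V + 2.2917·d_A = (19.3857,5.0237)
T_B = V + ((C−V)·d_B)·d_B = V + 2.2917·d_B = (21.6414,8.9613)
sweep = 180° − θ = 16.1396°

center=(34.3995,-0.9623) T_A=(19.3857,5.0237) T_B=(21.6414,8.9613) sweep=16.1396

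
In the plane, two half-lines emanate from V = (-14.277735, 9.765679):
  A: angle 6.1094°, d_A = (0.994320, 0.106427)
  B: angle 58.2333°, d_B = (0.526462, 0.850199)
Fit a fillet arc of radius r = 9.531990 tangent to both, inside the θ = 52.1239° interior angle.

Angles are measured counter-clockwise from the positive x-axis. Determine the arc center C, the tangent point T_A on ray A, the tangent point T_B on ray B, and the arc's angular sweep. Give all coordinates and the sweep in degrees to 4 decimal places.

center=(4.0871,21.3178) T_A=(5.1015,11.8399) T_B=(-4.0170,26.3360) sweep=127.8761

bisector direction at 32.1713° = (0.846460,0.532453)
center distance |VC| = r/sin(θ/2) = 9.531990/sin(26.0619°) = 21.696025
C = V + |VC|·bis = (4.0871,21.3178)
T_A = V + ((C−V)·d_A)·d_A = V + 19.4900·d_A = (5.1015,11.8399)
T_B = V + ((C−V)·d_B)·d_B = V + 19.4900·d_B = (-4.0170,26.3360)
sweep = 180° − θ = 127.8761°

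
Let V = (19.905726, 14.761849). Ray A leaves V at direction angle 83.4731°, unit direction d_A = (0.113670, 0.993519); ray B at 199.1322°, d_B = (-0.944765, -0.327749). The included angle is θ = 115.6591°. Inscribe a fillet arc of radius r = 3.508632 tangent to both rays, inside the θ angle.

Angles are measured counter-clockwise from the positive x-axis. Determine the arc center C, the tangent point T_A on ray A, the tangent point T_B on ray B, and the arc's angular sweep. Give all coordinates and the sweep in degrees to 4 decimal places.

center=(16.6707,17.3533) T_A=(20.1566,16.9545) T_B=(17.8207,14.0385) sweep=64.3409

bisector direction at 141.3026° = (-0.780459,0.625207)
center distance |VC| = r/sin(θ/2) = 3.508632/sin(57.8295°) = 4.145027
C = V + |VC|·bis = (16.6707,17.3533)
T_A = V + ((C−V)·d_A)·d_A = V + 2.2070·d_A = (20.1566,16.9545)
T_B = V + ((C−V)·d_B)·d_B = V + 2.2070·d_B = (17.8207,14.0385)
sweep = 180° − θ = 64.3409°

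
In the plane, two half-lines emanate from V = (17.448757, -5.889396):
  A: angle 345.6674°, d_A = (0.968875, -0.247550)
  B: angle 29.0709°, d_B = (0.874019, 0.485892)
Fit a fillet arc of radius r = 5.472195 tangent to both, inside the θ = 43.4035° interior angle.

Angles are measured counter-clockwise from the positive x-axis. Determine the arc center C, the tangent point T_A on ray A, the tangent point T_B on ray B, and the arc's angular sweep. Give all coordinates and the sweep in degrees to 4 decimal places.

bisector direction at 7.3691° = (0.991740,0.128262)
center distance |VC| = r/sin(θ/2) = 5.472195/sin(21.7018°) = 14.798710
C = V + |VC|·bis = (32.1252,-3.9913)
T_A = V + ((C−V)·d_A)·d_A = V + 13.7498·d_A = (30.7706,-9.2932)
T_B = V + ((C−V)·d_B)·d_B = V + 13.7498·d_B = (29.4663,0.7915)
sweep = 180° − θ = 136.5965°

center=(32.1252,-3.9913) T_A=(30.7706,-9.2932) T_B=(29.4663,0.7915) sweep=136.5965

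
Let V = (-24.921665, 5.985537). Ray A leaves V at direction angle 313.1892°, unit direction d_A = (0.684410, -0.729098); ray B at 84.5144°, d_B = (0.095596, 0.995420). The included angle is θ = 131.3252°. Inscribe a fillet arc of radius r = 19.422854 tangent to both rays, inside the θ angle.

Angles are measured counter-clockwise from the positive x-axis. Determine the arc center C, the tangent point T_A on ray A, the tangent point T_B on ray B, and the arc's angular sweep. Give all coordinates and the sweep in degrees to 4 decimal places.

bisector direction at 18.8518° = (0.946358,0.323121)
center distance |VC| = r/sin(θ/2) = 19.422854/sin(65.6626°) = 21.317220
C = V + |VC|·bis = (-4.7480,12.8736)
T_A = V + ((C−V)·d_A)·d_A = V + 8.7850·d_A = (-18.9091,-0.4196)
T_B = V + ((C−V)·d_B)·d_B = V + 8.7850·d_B = (-24.0819,14.7303)
sweep = 180° − θ = 48.6748°

center=(-4.7480,12.8736) T_A=(-18.9091,-0.4196) T_B=(-24.0819,14.7303) sweep=48.6748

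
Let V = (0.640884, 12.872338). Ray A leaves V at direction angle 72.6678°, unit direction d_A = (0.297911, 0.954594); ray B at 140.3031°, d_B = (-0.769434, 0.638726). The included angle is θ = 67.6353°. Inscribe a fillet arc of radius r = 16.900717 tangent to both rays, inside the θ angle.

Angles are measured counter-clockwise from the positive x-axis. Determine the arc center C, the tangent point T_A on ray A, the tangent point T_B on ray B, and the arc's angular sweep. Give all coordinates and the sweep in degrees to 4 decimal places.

bisector direction at 106.4855° = (-0.283772,0.958892)
center distance |VC| = r/sin(θ/2) = 16.900717/sin(33.8177°) = 30.366848
C = V + |VC|·bis = (-7.9764,41.9909)
T_A = V + ((C−V)·d_A)·d_A = V + 25.2292·d_A = (8.1569,36.9559)
T_B = V + ((C−V)·d_B)·d_B = V + 25.2292·d_B = (-18.7713,28.9869)
sweep = 180° − θ = 112.3647°

center=(-7.9764,41.9909) T_A=(8.1569,36.9559) T_B=(-18.7713,28.9869) sweep=112.3647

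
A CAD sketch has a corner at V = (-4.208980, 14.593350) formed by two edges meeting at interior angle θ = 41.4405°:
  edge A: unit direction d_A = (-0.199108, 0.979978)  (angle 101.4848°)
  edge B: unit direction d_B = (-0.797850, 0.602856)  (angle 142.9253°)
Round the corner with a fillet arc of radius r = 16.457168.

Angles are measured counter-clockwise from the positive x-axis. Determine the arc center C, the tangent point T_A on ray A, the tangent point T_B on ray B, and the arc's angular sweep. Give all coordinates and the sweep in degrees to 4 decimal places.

center=(-28.9991,53.9516) T_A=(-12.8714,57.2284) T_B=(-38.9203,40.8213) sweep=138.5595

bisector direction at 122.2050° = (-0.532951,0.846146)
center distance |VC| = r/sin(θ/2) = 16.457168/sin(20.7203°) = 46.514741
C = V + |VC|·bis = (-28.9991,53.9516)
T_A = V + ((C−V)·d_A)·d_A = V + 43.5061·d_A = (-12.8714,57.2284)
T_B = V + ((C−V)·d_B)·d_B = V + 43.5061·d_B = (-38.9203,40.8213)
sweep = 180° − θ = 138.5595°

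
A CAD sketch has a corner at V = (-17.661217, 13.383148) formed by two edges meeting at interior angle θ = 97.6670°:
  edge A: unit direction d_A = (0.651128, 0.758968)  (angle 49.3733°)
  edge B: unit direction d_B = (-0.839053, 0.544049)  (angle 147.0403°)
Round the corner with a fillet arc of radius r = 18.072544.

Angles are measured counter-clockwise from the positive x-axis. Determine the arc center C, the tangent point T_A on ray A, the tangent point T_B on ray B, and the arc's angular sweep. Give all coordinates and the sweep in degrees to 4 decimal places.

bisector direction at 98.2068° = (-0.142746,0.989759)
center distance |VC| = r/sin(θ/2) = 18.072544/sin(48.8335°) = 24.007102
C = V + |VC|·bis = (-21.0881,37.1444)
T_A = V + ((C−V)·d_A)·d_A = V + 15.8027·d_A = (-7.3717,25.3769)
T_B = V + ((C−V)·d_B)·d_B = V + 15.8027·d_B = (-30.9205,21.9806)
sweep = 180° − θ = 82.3330°

center=(-21.0881,37.1444) T_A=(-7.3717,25.3769) T_B=(-30.9205,21.9806) sweep=82.3330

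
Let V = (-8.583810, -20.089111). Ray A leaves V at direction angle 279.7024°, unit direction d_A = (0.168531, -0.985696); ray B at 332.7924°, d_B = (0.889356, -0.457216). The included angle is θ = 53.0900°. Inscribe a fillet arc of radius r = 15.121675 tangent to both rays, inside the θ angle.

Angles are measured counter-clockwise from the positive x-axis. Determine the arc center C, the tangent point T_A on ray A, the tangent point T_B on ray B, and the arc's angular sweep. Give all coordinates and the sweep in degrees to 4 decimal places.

center=(11.4230,-47.3775) T_A=(-3.4824,-49.9260) T_B=(18.3368,-33.9290) sweep=126.9100

bisector direction at 306.2474° = (0.591273,-0.806471)
center distance |VC| = r/sin(θ/2) = 15.121675/sin(26.5450°) = 33.836778
C = V + |VC|·bis = (11.4230,-47.3775)
T_A = V + ((C−V)·d_A)·d_A = V + 30.2698·d_A = (-3.4824,-49.9260)
T_B = V + ((C−V)·d_B)·d_B = V + 30.2698·d_B = (18.3368,-33.9290)
sweep = 180° − θ = 126.9100°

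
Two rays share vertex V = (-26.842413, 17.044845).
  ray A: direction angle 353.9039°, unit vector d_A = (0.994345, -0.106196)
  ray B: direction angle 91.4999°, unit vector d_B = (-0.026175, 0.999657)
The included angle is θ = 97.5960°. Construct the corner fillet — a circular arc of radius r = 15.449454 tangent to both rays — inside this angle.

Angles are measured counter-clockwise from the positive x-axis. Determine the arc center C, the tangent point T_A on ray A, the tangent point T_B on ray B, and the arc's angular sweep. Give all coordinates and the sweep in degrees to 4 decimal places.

center=(-11.7523,30.9705) T_A=(-13.3930,15.6084) T_B=(-27.1965,30.5661) sweep=82.4040

bisector direction at 42.7019° = (0.734892,0.678184)
center distance |VC| = r/sin(θ/2) = 15.449454/sin(48.7980°) = 20.533785
C = V + |VC|·bis = (-11.7523,30.9705)
T_A = V + ((C−V)·d_A)·d_A = V + 13.5259·d_A = (-13.3930,15.6084)
T_B = V + ((C−V)·d_B)·d_B = V + 13.5259·d_B = (-27.1965,30.5661)
sweep = 180° − θ = 82.4040°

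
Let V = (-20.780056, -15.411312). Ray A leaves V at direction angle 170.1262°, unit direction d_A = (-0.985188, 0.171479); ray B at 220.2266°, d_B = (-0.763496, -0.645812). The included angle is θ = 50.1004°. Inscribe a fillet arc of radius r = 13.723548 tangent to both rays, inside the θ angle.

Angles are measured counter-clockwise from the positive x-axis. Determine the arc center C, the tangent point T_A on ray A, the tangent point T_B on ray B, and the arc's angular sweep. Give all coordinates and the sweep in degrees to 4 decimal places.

center=(-52.0615,-23.8964) T_A=(-49.7082,-10.3762) T_B=(-43.1986,-34.3743) sweep=129.8996

bisector direction at 195.1764° = (-0.965124,-0.261792)
center distance |VC| = r/sin(θ/2) = 13.723548/sin(25.0502°) = 32.411794
C = V + |VC|·bis = (-52.0615,-23.8964)
T_A = V + ((C−V)·d_A)·d_A = V + 29.3630·d_A = (-49.7082,-10.3762)
T_B = V + ((C−V)·d_B)·d_B = V + 29.3630·d_B = (-43.1986,-34.3743)
sweep = 180° − θ = 129.8996°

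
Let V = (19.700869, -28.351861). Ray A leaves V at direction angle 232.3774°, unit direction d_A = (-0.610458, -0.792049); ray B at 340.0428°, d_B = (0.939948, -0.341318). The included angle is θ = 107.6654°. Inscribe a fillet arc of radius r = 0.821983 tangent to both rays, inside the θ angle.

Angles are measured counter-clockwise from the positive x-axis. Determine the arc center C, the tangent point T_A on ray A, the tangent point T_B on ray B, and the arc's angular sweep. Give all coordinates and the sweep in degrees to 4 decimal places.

center=(19.9851,-29.3296) T_A=(19.3341,-28.8278) T_B=(20.2657,-28.5570) sweep=72.3346

bisector direction at 286.2101° = (0.279160,-0.960244)
center distance |VC| = r/sin(θ/2) = 0.821983/sin(53.8327°) = 1.018191
C = V + |VC|·bis = (19.9851,-29.3296)
T_A = V + ((C−V)·d_A)·d_A = V + 0.6009·d_A = (19.3341,-28.8278)
T_B = V + ((C−V)·d_B)·d_B = V + 0.6009·d_B = (20.2657,-28.5570)
sweep = 180° − θ = 72.3346°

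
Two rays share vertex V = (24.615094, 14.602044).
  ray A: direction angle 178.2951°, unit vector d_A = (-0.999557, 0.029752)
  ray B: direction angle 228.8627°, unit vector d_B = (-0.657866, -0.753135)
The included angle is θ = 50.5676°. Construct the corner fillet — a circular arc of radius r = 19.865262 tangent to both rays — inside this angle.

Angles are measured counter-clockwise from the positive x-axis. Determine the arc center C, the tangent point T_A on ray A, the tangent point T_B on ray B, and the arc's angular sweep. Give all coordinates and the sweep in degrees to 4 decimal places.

bisector direction at 203.5789° = (-0.916510,-0.400012)
center distance |VC| = r/sin(θ/2) = 19.865262/sin(25.2838°) = 46.511727
C = V + |VC|·bis = (-18.0134,-4.0032)
T_A = V + ((C−V)·d_A)·d_A = V + 42.0561·d_A = (-17.4223,15.8533)
T_B = V + ((C−V)·d_B)·d_B = V + 42.0561·d_B = (-3.0521,-17.0719)
sweep = 180° − θ = 129.4324°

center=(-18.0134,-4.0032) T_A=(-17.4223,15.8533) T_B=(-3.0521,-17.0719) sweep=129.4324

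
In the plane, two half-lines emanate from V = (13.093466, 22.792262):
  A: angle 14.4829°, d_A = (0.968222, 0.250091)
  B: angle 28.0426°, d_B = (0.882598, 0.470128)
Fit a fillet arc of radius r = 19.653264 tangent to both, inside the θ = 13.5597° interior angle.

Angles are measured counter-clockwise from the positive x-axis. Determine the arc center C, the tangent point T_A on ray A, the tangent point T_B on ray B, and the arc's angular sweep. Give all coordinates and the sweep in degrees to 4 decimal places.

bisector direction at 21.2628° = (0.931927,0.362645)
center distance |VC| = r/sin(θ/2) = 19.653264/sin(6.7798°) = 166.475841
C = V + |VC|·bis = (168.2368,83.1640)
T_A = V + ((C−V)·d_A)·d_A = V + 165.3117·d_A = (173.1519,64.1352)
T_B = V + ((C−V)·d_B)·d_B = V + 165.3117·d_B = (158.9973,100.5099)
sweep = 180° − θ = 166.4403°

center=(168.2368,83.1640) T_A=(173.1519,64.1352) T_B=(158.9973,100.5099) sweep=166.4403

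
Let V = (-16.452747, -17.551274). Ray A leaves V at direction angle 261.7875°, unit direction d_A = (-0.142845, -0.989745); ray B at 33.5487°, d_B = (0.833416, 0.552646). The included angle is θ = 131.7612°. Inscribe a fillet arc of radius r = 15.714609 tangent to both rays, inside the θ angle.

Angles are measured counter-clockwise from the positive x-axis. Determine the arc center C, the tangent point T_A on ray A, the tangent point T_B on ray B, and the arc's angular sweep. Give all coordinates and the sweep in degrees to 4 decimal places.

bisector direction at 327.6681° = (0.844964,-0.534823)
center distance |VC| = r/sin(θ/2) = 15.714609/sin(65.8806°) = 17.217794
C = V + |VC|·bis = (-1.9043,-26.7597)
T_A = V + ((C−V)·d_A)·d_A = V + 7.0359·d_A = (-17.4578,-24.5150)
T_B = V + ((C−V)·d_B)·d_B = V + 7.0359·d_B = (-10.5889,-13.6629)
sweep = 180° − θ = 48.2388°

center=(-1.9043,-26.7597) T_A=(-17.4578,-24.5150) T_B=(-10.5889,-13.6629) sweep=48.2388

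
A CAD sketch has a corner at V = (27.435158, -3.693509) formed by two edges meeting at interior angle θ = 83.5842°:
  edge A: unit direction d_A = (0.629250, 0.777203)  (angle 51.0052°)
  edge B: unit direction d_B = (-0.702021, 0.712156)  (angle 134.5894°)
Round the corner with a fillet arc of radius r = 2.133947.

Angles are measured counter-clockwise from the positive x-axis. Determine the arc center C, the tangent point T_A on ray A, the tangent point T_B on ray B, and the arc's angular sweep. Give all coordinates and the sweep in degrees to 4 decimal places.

bisector direction at 92.7973° = (-0.048803,0.998808)
center distance |VC| = r/sin(θ/2) = 2.133947/sin(41.7921°) = 3.202059
C = V + |VC|·bis = (27.2789,-0.4953)
T_A = V + ((C−V)·d_A)·d_A = V + 2.3874·d_A = (28.9374,-1.8381)
T_B = V + ((C−V)·d_B)·d_B = V + 2.3874·d_B = (25.7592,-1.9933)
sweep = 180° − θ = 96.4158°

center=(27.2789,-0.4953) T_A=(28.9374,-1.8381) T_B=(25.7592,-1.9933) sweep=96.4158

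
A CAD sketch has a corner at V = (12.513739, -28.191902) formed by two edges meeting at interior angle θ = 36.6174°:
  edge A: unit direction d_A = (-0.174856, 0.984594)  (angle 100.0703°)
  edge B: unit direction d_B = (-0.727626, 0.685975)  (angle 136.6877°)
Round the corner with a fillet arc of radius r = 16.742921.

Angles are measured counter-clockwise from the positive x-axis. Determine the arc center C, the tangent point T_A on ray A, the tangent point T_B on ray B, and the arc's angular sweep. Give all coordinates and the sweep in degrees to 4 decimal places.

center=(-12.8190,18.7011) T_A=(3.6660,21.6287) T_B=(-24.3042,6.5185) sweep=143.3826

bisector direction at 118.3790° = (-0.475302,0.879823)
center distance |VC| = r/sin(θ/2) = 16.742921/sin(18.3087°) = 53.298215
C = V + |VC|·bis = (-12.8190,18.7011)
T_A = V + ((C−V)·d_A)·d_A = V + 50.6001·d_A = (3.6660,21.6287)
T_B = V + ((C−V)·d_B)·d_B = V + 50.6001·d_B = (-24.3042,6.5185)
sweep = 180° − θ = 143.3826°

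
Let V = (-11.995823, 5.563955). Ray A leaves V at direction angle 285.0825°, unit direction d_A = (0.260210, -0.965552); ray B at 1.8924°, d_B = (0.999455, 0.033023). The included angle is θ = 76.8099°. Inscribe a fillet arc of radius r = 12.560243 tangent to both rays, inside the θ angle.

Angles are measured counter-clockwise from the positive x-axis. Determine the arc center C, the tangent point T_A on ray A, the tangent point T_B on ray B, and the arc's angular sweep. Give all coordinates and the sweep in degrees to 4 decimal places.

center=(4.2546,-6.4662) T_A=(-7.8730,-9.7345) T_B=(3.8398,6.0872) sweep=103.1901

bisector direction at 323.4874° = (0.803727,-0.594999)
center distance |VC| = r/sin(θ/2) = 12.560243/sin(38.4049°) = 20.218818
C = V + |VC|·bis = (4.2546,-6.4662)
T_A = V + ((C−V)·d_A)·d_A = V + 15.8443·d_A = (-7.8730,-9.7345)
T_B = V + ((C−V)·d_B)·d_B = V + 15.8443·d_B = (3.8398,6.0872)
sweep = 180° − θ = 103.1901°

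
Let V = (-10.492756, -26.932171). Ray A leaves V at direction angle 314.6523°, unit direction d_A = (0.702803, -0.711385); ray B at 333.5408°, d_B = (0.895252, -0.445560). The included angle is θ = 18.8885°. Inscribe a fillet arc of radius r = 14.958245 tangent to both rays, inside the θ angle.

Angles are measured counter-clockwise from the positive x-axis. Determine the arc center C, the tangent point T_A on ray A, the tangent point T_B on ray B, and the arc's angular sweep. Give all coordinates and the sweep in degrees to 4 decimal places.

center=(63.3474,-80.3903) T_A=(52.7063,-90.9030) T_B=(70.0122,-66.9989) sweep=161.1115

bisector direction at 324.0965° = (0.810006,-0.586421)
center distance |VC| = r/sin(θ/2) = 14.958245/sin(9.4443°) = 91.159979
C = V + |VC|·bis = (63.3474,-80.3903)
T_A = V + ((C−V)·d_A)·d_A = V + 89.9244·d_A = (52.7063,-90.9030)
T_B = V + ((C−V)·d_B)·d_B = V + 89.9244·d_B = (70.0122,-66.9989)
sweep = 180° − θ = 161.1115°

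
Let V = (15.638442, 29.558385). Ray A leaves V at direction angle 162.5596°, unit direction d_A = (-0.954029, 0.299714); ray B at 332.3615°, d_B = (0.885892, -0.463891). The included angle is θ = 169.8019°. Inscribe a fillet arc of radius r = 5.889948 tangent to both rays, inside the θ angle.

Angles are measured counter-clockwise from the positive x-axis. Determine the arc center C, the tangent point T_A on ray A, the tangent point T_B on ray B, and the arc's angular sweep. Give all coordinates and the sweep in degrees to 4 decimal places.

center=(13.3717,24.0967) T_A=(15.1370,29.7159) T_B=(16.1040,29.3146) sweep=10.1981

bisector direction at 247.4605° = (-0.383319,-0.923616)
center distance |VC| = r/sin(θ/2) = 5.889948/sin(84.9009°) = 5.913350
C = V + |VC|·bis = (13.3717,24.0967)
T_A = V + ((C−V)·d_A)·d_A = V + 0.5256·d_A = (15.1370,29.7159)
T_B = V + ((C−V)·d_B)·d_B = V + 0.5256·d_B = (16.1040,29.3146)
sweep = 180° − θ = 10.1981°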